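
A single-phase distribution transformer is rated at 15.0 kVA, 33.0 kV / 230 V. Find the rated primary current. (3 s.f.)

I_p = S/V_p = 15000/33000 = 0.455 A.

I_p ≈ 0.455 A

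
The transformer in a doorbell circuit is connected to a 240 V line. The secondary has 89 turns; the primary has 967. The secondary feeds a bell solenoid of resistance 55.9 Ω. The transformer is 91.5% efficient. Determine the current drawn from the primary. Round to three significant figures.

V_s = 240 × 89/967 = 22.089 V.
I_s = V_s/R = 22.089/55.9 = 0.39515 A.
P_out = V_s I_s = 22.089 × 0.39515 = 8.7285 W.
P_in = P_out/η = 8.7285/0.915 = 9.5393 W.
I_p = P_in/V_p = 9.5393/240 = 0.0397 A.

I_p ≈ 0.0397 A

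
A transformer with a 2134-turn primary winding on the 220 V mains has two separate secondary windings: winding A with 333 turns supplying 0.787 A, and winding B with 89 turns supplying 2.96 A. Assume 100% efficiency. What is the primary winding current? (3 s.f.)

V_A = 220 × 333/2134 = 34.330 V; V_B = 220 × 89/2134 = 9.1753 V.
P_out = V_A I_A + V_B I_B = 34.330×0.787 + 9.1753×2.96 = 27.018 + 27.159 = 54.176 W.
Ideal ⇒ P_in = P_out, so I_p = P_out/V_p = 54.176/220 = 0.246 A.

I_p ≈ 0.246 A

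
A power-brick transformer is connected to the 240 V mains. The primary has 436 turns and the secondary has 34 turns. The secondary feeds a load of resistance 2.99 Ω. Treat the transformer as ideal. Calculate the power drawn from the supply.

P ≈ 117 W

V_s = V_p × N_s/N_p = 240 × 34/436 = 18.716 V.
I_s = V_s/R = 18.716/2.99 = 6.2594 A.
I_p = I_s × N_s/N_p = 6.2594 × 34/436 = 0.48812 A.
P = V_p I_p = 240 × 0.48812 = 117 W.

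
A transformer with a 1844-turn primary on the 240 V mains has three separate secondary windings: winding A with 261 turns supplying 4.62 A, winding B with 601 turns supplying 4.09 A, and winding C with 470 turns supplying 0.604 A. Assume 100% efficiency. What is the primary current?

V_A = 240 × 261/1844 = 33.970 V; V_B = 240 × 601/1844 = 78.221 V; V_C = 240 × 470/1844 = 61.171 V.
P_out = V_A I_A + V_B I_B + V_C I_C = 33.970×4.62 + 78.221×4.09 + 61.171×0.604 = 156.94 + 319.92 + 36.948 = 513.81 W.
Ideal ⇒ P_in = P_out, so I_p = P_out/V_p = 513.81/240 = 2.14 A.

I_p ≈ 2.14 A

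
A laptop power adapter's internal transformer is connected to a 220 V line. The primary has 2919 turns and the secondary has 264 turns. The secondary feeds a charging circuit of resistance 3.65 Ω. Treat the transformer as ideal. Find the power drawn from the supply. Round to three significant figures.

V_s = V_p × N_s/N_p = 220 × 264/2919 = 19.897 V.
I_s = V_s/R = 19.897/3.65 = 5.4513 A.
I_p = I_s × N_s/N_p = 5.4513 × 264/2919 = 0.49303 A.
P = V_p I_p = 220 × 0.49303 = 108 W.

P ≈ 108 W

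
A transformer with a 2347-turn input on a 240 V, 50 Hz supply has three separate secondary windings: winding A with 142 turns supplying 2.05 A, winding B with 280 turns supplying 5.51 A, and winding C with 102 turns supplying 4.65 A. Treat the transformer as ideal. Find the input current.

I_in ≈ 0.983 A

V_A = 240 × 142/2347 = 14.521 V; V_B = 240 × 280/2347 = 28.632 V; V_C = 240 × 102/2347 = 10.430 V.
P_out = V_A I_A + V_B I_B + V_C I_C = 14.521×2.05 + 28.632×5.51 + 10.430×4.65 = 29.767 + 157.76 + 48.501 = 236.03 W.
Ideal ⇒ P_in = P_out, so I_in = P_out/V_in = 236.03/240 = 0.983 A.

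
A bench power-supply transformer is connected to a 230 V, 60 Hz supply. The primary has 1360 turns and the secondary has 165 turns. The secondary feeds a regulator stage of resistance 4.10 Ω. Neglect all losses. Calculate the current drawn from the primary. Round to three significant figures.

V_s = V_p × N_s/N_p = 230 × 165/1360 = 27.904 V.
I_s = V_s/R = 27.904/4.10 = 6.8060 A.
For an ideal transformer I_p N_p = I_s N_s, so I_p = 6.8060 × 165/1360 = 0.826 A.

I_p ≈ 0.826 A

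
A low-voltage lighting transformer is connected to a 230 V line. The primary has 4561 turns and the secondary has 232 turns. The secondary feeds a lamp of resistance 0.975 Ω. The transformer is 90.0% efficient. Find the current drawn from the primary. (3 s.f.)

V_s = 230 × 232/4561 = 11.699 V.
I_s = V_s/R = 11.699/0.975 = 11.999 A.
P_out = V_s I_s = 11.699 × 11.999 = 140.38 W.
P_in = P_out/η = 140.38/0.900 = 155.98 W.
I_p = P_in/V_p = 155.98/230 = 0.678 A.

I_p ≈ 0.678 A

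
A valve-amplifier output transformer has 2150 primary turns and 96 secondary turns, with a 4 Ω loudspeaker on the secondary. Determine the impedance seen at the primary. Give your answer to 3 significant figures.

Z_p = (N_p/N_s)² × Z_s = (2150/96)² × 4 = 2010 Ω.

Z_p ≈ 2010 Ω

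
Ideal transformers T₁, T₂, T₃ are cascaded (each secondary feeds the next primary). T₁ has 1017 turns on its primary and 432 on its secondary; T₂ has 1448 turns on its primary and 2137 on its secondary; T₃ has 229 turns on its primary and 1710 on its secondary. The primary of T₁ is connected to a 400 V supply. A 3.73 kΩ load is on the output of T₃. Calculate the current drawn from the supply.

I_supply ≈ 2.35 A

Secondary of T₁: V = 400.00 × 432/1017 = 169.91 V.
Secondary of T₂: V = 169.91 × 2137/1448 = 250.76 V.
Secondary of T₃: V = 250.76 × 1710/229 = 1872.5 V.
I_load = 1872.5/3730 = 0.50201 A, so P_out = 1872.5 × 0.50201 = 940.00 W.
All ideal ⇒ P_in = P_out, so I_supply = 940.00/400 = 2.35 A.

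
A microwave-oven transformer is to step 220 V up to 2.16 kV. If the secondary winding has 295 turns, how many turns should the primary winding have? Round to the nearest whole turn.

N_p/N_s = V_p/V_s, so N_p = 295 × 220/2160 = 30.0 ≈ 30 turns.

N_p = 30 turns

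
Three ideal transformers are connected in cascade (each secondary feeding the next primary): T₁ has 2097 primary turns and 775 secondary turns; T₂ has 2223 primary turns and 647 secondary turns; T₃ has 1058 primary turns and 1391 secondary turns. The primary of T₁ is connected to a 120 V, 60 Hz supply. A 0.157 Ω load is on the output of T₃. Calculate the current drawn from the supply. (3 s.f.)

I_supply ≈ 15.3 A

Secondary of T₁: V = 120.00 × 775/2097 = 44.349 V.
Secondary of T₂: V = 44.349 × 647/2223 = 12.908 V.
Secondary of T₃: V = 12.908 × 1391/1058 = 16.970 V.
I_load = 16.970/0.157 = 108.09 A, so P_out = 16.970 × 108.09 = 1834.3 W.
All ideal ⇒ P_in = P_out, so I_supply = 1834.3/120 = 15.3 A.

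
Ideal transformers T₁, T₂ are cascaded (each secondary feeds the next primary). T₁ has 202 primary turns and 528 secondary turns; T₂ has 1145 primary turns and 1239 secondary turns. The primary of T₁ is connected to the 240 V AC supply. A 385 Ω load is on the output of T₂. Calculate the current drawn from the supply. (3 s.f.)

I_supply ≈ 4.99 A

Secondary of T₁: V = 240.00 × 528/202 = 627.33 V.
Secondary of T₂: V = 627.33 × 1239/1145 = 678.83 V.
I_load = 678.83/385 = 1.7632 A, so P_out = 678.83 × 1.7632 = 1196.9 W.
All ideal ⇒ P_in = P_out, so I_supply = 1196.9/240 = 4.99 A.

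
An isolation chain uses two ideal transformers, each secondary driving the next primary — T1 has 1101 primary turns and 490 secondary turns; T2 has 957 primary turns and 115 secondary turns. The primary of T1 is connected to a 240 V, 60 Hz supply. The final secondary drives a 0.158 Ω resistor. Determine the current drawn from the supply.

Secondary of T1: V = 240.00 × 490/1101 = 106.81 V.
Secondary of T2: V = 106.81 × 115/957 = 12.835 V.
I_load = 12.835/0.158 = 81.236 A, so P_out = 12.835 × 81.236 = 1042.7 W.
All ideal ⇒ P_in = P_out, so I_supply = 1042.7/240 = 4.34 A.

I_supply ≈ 4.34 A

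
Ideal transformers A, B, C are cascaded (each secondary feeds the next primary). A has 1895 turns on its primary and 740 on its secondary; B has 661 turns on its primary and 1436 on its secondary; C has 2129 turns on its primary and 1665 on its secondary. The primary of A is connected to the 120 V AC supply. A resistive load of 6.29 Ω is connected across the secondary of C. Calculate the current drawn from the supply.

I_supply ≈ 8.40 A

Secondary of A: V = 120.00 × 740/1895 = 46.860 V.
Secondary of B: V = 46.860 × 1436/661 = 101.80 V.
Secondary of C: V = 101.80 × 1665/2129 = 79.615 V.
I_load = 79.615/6.29 = 12.657 A, so P_out = 79.615 × 12.657 = 1007.7 W.
All ideal ⇒ P_in = P_out, so I_supply = 1007.7/120 = 8.40 A.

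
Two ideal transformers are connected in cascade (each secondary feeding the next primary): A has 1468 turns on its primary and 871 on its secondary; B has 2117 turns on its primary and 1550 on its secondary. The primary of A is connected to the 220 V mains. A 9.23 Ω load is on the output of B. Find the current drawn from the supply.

Secondary of A: V = 220.00 × 871/1468 = 130.53 V.
Secondary of B: V = 130.53 × 1550/2117 = 95.571 V.
I_load = 95.571/9.23 = 10.354 A, so P_out = 95.571 × 10.354 = 989.58 W.
All ideal ⇒ P_in = P_out, so I_supply = 989.58/220 = 4.50 A.

I_supply ≈ 4.50 A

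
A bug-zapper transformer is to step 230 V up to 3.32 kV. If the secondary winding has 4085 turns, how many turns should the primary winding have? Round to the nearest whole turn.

N_p = 283 turns

N_p/N_s = V_p/V_s, so N_p = 4085 × 230/3320 = 283.0 ≈ 283 turns.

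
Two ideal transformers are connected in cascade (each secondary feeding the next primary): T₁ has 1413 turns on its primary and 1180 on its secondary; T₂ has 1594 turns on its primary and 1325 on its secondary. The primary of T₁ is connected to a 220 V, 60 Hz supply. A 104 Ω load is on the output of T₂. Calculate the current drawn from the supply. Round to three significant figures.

I_supply ≈ 1.02 A

After T₁: V = 220.00 × 1180/1413 = 183.72 V.
After T₂: V = 183.72 × 1325/1594 = 152.72 V.
I_load = 152.72/104 = 1.4684 A, so P_out = 152.72 × 1.4684 = 224.26 W.
All ideal ⇒ P_in = P_out, so I_supply = 224.26/220 = 1.02 A.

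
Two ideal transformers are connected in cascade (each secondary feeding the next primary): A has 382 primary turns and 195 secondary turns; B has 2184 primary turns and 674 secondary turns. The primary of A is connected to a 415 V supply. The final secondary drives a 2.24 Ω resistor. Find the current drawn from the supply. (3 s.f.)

After A: V = 415.00 × 195/382 = 211.85 V.
After B: V = 211.85 × 674/2184 = 65.377 V.
I_load = 65.377/2.24 = 29.186 A, so P_out = 65.377 × 29.186 = 1908.1 W.
All ideal ⇒ P_in = P_out, so I_supply = 1908.1/415 = 4.60 A.

I_supply ≈ 4.60 A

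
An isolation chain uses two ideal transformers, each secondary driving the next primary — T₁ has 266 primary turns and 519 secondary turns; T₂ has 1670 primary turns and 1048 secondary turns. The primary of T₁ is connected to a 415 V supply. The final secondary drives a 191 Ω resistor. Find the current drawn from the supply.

Secondary of T₁: V = 415.00 × 519/266 = 809.72 V.
Secondary of T₂: V = 809.72 × 1048/1670 = 508.13 V.
I_load = 508.13/191 = 2.6604 A, so P_out = 508.13 × 2.6604 = 1351.8 W.
All ideal ⇒ P_in = P_out, so I_supply = 1351.8/415 = 3.26 A.

I_supply ≈ 3.26 A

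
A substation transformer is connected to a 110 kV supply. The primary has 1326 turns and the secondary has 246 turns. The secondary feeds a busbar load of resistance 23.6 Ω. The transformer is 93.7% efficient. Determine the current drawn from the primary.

V_s = 110000 × 246/1326 = 20407 V.
I_s = V_s/R = 20407/23.6 = 864.71 A.
P_out = V_s I_s = 20407 × 864.71 = 1.7646×10^7 W.
P_in = P_out/η = 1.7646×10^7/0.937 = 1.8833×10^7 W.
I_p = P_in/V_p = 1.8833×10^7/110000 = 171 A.

I_p ≈ 171 A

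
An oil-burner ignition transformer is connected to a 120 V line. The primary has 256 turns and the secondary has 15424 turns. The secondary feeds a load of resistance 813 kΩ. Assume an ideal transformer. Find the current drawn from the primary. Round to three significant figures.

I_p ≈ 0.536 A

V_s = V_p × N_s/N_p = 120 × 15424/256 = 7230.0 V.
I_s = V_s/R = 7230.0/813000 = 0.0088930 A.
For an ideal transformer I_p N_p = I_s N_s, so I_p = 0.0088930 × 15424/256 = 0.536 A.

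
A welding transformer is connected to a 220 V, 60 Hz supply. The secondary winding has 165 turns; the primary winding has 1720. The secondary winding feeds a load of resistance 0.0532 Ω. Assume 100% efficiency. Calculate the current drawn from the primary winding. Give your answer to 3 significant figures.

V_s = V_p × N_s/N_p = 220 × 165/1720 = 21.105 V.
I_s = V_s/R = 21.105/0.0532 = 396.70 A.
For an ideal transformer I_p N_p = I_s N_s, so I_p = 396.70 × 165/1720 = 38.1 A.

I_p ≈ 38.1 A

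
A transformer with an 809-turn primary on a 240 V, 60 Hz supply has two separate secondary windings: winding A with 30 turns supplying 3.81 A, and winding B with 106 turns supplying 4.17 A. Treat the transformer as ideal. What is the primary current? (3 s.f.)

V_A = 240 × 30/809 = 8.8999 V; V_B = 240 × 106/809 = 31.446 V.
P_out = V_A I_A + V_B I_B = 8.8999×3.81 + 31.446×4.17 = 33.909 + 131.13 = 165.04 W.
Ideal ⇒ P_in = P_out, so I_p = P_out/V_p = 165.04/240 = 0.688 A.

I_p ≈ 0.688 A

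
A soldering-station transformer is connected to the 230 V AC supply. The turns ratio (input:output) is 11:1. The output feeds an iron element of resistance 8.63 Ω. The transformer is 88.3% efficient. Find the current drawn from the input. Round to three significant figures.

V_out = 230 × 1/11 = 20.909 V.
I_out = V_out/R = 20.909/8.63 = 2.4228 A.
P_out = V_out I_out = 20.909 × 2.4228 = 50.659 W.
P_in = P_out/η = 50.659/0.883 = 57.372 W.
I_in = P_in/V_in = 57.372/230 = 0.249 A.

I_in ≈ 0.249 A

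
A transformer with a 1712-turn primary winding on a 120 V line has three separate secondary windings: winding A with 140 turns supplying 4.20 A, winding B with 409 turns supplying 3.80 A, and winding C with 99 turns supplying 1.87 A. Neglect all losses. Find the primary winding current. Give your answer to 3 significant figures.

V_A = 120 × 140/1712 = 9.8131 V; V_B = 120 × 409/1712 = 28.668 V; V_C = 120 × 99/1712 = 6.9393 V.
P_out = V_A I_A + V_B I_B + V_C I_C = 9.8131×4.20 + 28.668×3.80 + 6.9393×1.87 = 41.215 + 108.94 + 12.976 = 163.13 W.
Ideal ⇒ P_in = P_out, so I_p = P_out/V_p = 163.13/120 = 1.36 A.

I_p ≈ 1.36 A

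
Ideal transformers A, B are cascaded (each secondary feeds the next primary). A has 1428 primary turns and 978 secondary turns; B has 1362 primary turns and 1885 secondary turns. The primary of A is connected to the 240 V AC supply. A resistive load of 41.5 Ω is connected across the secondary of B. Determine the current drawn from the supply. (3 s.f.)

I_supply ≈ 5.20 A

Secondary of A: V = 240.00 × 978/1428 = 164.37 V.
Secondary of B: V = 164.37 × 1885/1362 = 227.49 V.
I_load = 227.49/41.5 = 5.4816 A, so P_out = 227.49 × 5.4816 = 1247.0 W.
All ideal ⇒ P_in = P_out, so I_supply = 1247.0/240 = 5.20 A.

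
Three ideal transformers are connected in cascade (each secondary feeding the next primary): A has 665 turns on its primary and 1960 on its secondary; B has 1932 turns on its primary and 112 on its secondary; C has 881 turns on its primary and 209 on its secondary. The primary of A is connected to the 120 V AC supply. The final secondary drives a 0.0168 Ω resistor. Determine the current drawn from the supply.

Secondary of A: V = 120.00 × 1960/665 = 353.68 V.
Secondary of B: V = 353.68 × 112/1932 = 20.503 V.
Secondary of C: V = 20.503 × 209/881 = 4.8640 V.
I_load = 4.8640/0.0168 = 289.53 A, so P_out = 4.8640 × 289.53 = 1408.3 W.
All ideal ⇒ P_in = P_out, so I_supply = 1408.3/120 = 11.7 A.

I_supply ≈ 11.7 A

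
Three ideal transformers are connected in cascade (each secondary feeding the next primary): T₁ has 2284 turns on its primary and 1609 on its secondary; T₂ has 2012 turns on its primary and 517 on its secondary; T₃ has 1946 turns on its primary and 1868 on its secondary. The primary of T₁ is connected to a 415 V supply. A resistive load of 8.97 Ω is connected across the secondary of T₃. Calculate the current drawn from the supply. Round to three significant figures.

I_supply ≈ 1.40 A

After T₁: V = 415.00 × 1609/2284 = 292.35 V.
After T₂: V = 292.35 × 517/2012 = 75.123 V.
After T₃: V = 75.123 × 1868/1946 = 72.112 V.
I_load = 72.112/8.97 = 8.0392 A, so P_out = 72.112 × 8.0392 = 579.72 W.
All ideal ⇒ P_in = P_out, so I_supply = 579.72/415 = 1.40 A.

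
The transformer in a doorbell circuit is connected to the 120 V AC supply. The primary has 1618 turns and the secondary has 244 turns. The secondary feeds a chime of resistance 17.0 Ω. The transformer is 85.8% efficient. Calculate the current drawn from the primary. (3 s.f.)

I_p ≈ 0.187 A

V_s = 120 × 244/1618 = 18.096 V.
I_s = V_s/R = 18.096/17.0 = 1.0645 A.
P_out = V_s I_s = 18.096 × 1.0645 = 19.264 W.
P_in = P_out/η = 19.264/0.858 = 22.452 W.
I_p = P_in/V_p = 22.452/120 = 0.187 A.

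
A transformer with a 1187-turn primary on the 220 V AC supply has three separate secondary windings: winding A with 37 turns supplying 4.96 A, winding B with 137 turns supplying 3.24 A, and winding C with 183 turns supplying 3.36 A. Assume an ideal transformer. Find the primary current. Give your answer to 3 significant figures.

V_A = 220 × 37/1187 = 6.8576 V; V_B = 220 × 137/1187 = 25.392 V; V_C = 220 × 183/1187 = 33.917 V.
P_out = V_A I_A + V_B I_B + V_C I_C = 6.8576×4.96 + 25.392×3.24 + 33.917×3.36 = 34.014 + 82.269 + 113.96 = 230.25 W.
Ideal ⇒ P_in = P_out, so I_p = P_out/V_p = 230.25/220 = 1.05 A.

I_p ≈ 1.05 A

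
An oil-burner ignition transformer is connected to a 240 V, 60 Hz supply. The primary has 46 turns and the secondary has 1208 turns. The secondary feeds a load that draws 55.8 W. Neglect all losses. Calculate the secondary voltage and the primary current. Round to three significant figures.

V_s = V_p × N_s/N_p = 240 × 1208/46 = 6302.6 V.
I_s = P/V_s = 55.8/6302.6 = 0.0088535 A.
I_p = I_s × N_s/N_p = 0.0088535 × 1208/46 = 0.233 A.

V_s ≈ 6300 V, I_p ≈ 0.233 A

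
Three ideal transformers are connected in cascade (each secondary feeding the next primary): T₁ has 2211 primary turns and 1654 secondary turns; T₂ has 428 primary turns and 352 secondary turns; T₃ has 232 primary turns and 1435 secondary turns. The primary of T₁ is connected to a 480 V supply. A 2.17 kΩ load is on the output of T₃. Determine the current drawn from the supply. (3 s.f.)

I_supply ≈ 3.20 A

After T₁: V = 480.00 × 1654/2211 = 359.08 V.
After T₂: V = 359.08 × 352/428 = 295.32 V.
After T₃: V = 295.32 × 1435/232 = 1826.6 V.
I_load = 1826.6/2170 = 0.84177 A, so P_out = 1826.6 × 0.84177 = 1537.6 W.
All ideal ⇒ P_in = P_out, so I_supply = 1537.6/480 = 3.20 A.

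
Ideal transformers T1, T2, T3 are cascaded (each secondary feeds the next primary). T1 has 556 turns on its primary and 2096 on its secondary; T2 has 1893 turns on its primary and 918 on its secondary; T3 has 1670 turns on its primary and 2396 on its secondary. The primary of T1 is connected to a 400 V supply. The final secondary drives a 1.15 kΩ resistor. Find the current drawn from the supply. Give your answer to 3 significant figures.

Secondary of T1: V = 400.00 × 2096/556 = 1507.9 V.
Secondary of T2: V = 1507.9 × 918/1893 = 731.25 V.
Secondary of T3: V = 731.25 × 2396/1670 = 1049.2 V.
I_load = 1049.2/1150 = 0.91231 A, so P_out = 1049.2 × 0.91231 = 957.15 W.
All ideal ⇒ P_in = P_out, so I_supply = 957.15/400 = 2.39 A.

I_supply ≈ 2.39 A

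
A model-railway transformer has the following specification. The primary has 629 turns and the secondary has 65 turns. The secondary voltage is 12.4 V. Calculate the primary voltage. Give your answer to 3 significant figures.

V_p ≈ 120 V

V_p/V_s = N_p/N_s, so V_p = 12.4 × 629/65 = 120 V.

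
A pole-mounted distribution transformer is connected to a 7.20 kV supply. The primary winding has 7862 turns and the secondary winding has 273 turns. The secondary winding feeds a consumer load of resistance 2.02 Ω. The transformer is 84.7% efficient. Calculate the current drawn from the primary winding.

V_s = 7200 × 273/7862 = 250.01 V.
I_s = V_s/R = 250.01/2.02 = 123.77 A.
P_out = V_s I_s = 250.01 × 123.77 = 30944 W.
P_in = P_out/η = 30944/0.847 = 36533 W.
I_p = P_in/V_p = 36533/7200 = 5.07 A.

I_p ≈ 5.07 A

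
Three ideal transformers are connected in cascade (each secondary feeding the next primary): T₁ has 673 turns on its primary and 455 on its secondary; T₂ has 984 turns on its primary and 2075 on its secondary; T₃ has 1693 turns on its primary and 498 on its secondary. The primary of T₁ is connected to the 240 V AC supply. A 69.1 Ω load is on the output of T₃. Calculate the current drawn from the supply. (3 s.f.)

Secondary of T₁: V = 240.00 × 455/673 = 162.26 V.
Secondary of T₂: V = 162.26 × 2075/984 = 342.16 V.
Secondary of T₃: V = 342.16 × 498/1693 = 100.65 V.
I_load = 100.65/69.1 = 1.4565 A, so P_out = 100.65 × 1.4565 = 146.60 W.
All ideal ⇒ P_in = P_out, so I_supply = 146.60/240 = 0.611 A.

I_supply ≈ 0.611 A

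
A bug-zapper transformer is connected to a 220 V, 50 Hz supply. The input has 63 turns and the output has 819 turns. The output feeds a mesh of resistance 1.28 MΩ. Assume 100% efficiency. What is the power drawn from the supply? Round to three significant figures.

P ≈ 6.39 W

V_out = V_in × N_out/N_in = 220 × 819/63 = 2860.0 V.
I_out = V_out/R = 2860.0/(1.28×10^6) = 0.0022344 A.
I_in = I_out × N_out/N_in = 0.0022344 × 819/63 = 0.029047 A.
P = V_in I_in = 220 × 0.029047 = 6.39 W.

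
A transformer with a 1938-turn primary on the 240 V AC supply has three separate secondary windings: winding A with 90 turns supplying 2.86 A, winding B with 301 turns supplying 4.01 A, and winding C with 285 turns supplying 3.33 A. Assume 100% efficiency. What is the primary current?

I_p ≈ 1.25 A

V_A = 240 × 90/1938 = 11.146 V; V_B = 240 × 301/1938 = 37.276 V; V_C = 240 × 285/1938 = 35.294 V.
P_out = V_A I_A + V_B I_B + V_C I_C = 11.146×2.86 + 37.276×4.01 + 35.294×3.33 = 31.876 + 149.47 + 117.53 = 298.88 W.
Ideal ⇒ P_in = P_out, so I_p = P_out/V_p = 298.88/240 = 1.25 A.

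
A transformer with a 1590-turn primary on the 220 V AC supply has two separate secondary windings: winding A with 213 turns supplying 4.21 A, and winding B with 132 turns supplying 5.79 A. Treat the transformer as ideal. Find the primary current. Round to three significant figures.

V_A = 220 × 213/1590 = 29.472 V; V_B = 220 × 132/1590 = 18.264 V.
P_out = V_A I_A + V_B I_B = 29.472×4.21 + 18.264×5.79 = 124.08 + 105.75 = 229.83 W.
Ideal ⇒ P_in = P_out, so I_p = P_out/V_p = 229.83/220 = 1.04 A.

I_p ≈ 1.04 A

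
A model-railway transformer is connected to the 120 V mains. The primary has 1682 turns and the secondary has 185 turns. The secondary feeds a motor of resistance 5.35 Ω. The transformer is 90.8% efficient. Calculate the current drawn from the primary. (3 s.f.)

V_s = 120 × 185/1682 = 13.199 V.
I_s = V_s/R = 13.199/5.35 = 2.4670 A.
P_out = V_s I_s = 13.199 × 2.4670 = 32.561 W.
P_in = P_out/η = 32.561/0.908 = 35.860 W.
I_p = P_in/V_p = 35.860/120 = 0.299 A.

I_p ≈ 0.299 A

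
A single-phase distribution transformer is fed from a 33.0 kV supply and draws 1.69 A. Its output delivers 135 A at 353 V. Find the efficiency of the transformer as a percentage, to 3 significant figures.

P_in = 33000 × 1.69 = 55770.0 W.
P_out = 353 × 135 = 47655.0 W.
η = P_out/P_in = 47655.0/55770.0 = 0.854.

η ≈ 85.4%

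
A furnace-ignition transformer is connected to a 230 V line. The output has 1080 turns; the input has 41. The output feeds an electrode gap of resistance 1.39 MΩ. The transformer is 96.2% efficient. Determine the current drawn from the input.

I_in ≈ 0.119 A

V_out = 230 × 1080/41 = 6058.5 V.
I_out = V_out/R = 6058.5/(1.39×10^6) = 0.0043587 A.
P_out = V_out I_out = 6058.5 × 0.0043587 = 26.407 W.
P_in = P_out/η = 26.407/0.962 = 27.450 W.
I_in = P_in/V_in = 27.450/230 = 0.119 A.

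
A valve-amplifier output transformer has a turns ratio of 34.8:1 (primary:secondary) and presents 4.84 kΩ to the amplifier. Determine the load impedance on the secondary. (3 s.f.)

Z_s = Z_p/(N_p/N_s)² = 4840/34.8² = 4.00 Ω.

Z_s ≈ 4.00 Ω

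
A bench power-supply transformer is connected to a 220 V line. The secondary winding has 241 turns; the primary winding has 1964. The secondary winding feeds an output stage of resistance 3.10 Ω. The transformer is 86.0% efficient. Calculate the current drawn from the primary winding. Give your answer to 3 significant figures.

V_s = 220 × 241/1964 = 26.996 V.
I_s = V_s/R = 26.996/3.10 = 8.7084 A.
P_out = V_s I_s = 26.996 × 8.7084 = 235.09 W.
P_in = P_out/η = 235.09/0.860 = 273.36 W.
I_p = P_in/V_p = 273.36/220 = 1.24 A.

I_p ≈ 1.24 A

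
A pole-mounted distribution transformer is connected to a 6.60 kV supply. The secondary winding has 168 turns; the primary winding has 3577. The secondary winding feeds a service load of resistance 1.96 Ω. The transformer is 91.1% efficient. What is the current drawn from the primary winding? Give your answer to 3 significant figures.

I_p ≈ 8.15 A

V_s = 6600 × 168/3577 = 309.98 V.
I_s = V_s/R = 309.98/1.96 = 158.15 A.
P_out = V_s I_s = 309.98 × 158.15 = 49024 W.
P_in = P_out/η = 49024/0.911 = 53814 W.
I_p = P_in/V_p = 53814/6600 = 8.15 A.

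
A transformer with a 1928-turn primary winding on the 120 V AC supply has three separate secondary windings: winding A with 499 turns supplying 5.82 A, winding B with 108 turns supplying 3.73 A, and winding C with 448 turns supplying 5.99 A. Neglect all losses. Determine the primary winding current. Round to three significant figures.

V_A = 120 × 499/1928 = 31.058 V; V_B = 120 × 108/1928 = 6.7220 V; V_C = 120 × 448/1928 = 27.884 V.
P_out = V_A I_A + V_B I_B + V_C I_C = 31.058×5.82 + 6.7220×3.73 + 27.884×5.99 = 180.76 + 25.073 + 167.02 = 372.86 W.
Ideal ⇒ P_in = P_out, so I_p = P_out/V_p = 372.86/120 = 3.11 A.

I_p ≈ 3.11 A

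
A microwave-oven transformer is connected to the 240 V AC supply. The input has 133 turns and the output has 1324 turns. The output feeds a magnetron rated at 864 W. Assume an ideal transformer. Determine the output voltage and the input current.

V_out ≈ 2390 V, I_in ≈ 3.60 A

V_out = V_in × N_out/N_in = 240 × 1324/133 = 2389.2 V.
I_out = P/V_out = 864/2389.2 = 0.36163 A.
I_in = I_out × N_out/N_in = 0.36163 × 1324/133 = 3.60 A.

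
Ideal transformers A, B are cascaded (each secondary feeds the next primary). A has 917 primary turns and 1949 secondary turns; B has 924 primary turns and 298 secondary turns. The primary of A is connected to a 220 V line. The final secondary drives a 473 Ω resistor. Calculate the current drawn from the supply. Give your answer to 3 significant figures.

After A: V = 220.00 × 1949/917 = 467.59 V.
After B: V = 467.59 × 298/924 = 150.80 V.
I_load = 150.80/473 = 0.31882 A, so P_out = 150.80 × 0.31882 = 48.079 W.
All ideal ⇒ P_in = P_out, so I_supply = 48.079/220 = 0.219 A.

I_supply ≈ 0.219 A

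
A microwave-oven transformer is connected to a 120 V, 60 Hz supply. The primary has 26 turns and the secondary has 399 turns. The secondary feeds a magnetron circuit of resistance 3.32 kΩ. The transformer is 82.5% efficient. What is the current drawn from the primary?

I_p ≈ 10.3 A

V_s = 120 × 399/26 = 1841.5 V.
I_s = V_s/R = 1841.5/3320 = 0.55468 A.
P_out = V_s I_s = 1841.5 × 0.55468 = 1021.5 W.
P_in = P_out/η = 1021.5/0.825 = 1238.1 W.
I_p = P_in/V_p = 1238.1/120 = 10.3 A.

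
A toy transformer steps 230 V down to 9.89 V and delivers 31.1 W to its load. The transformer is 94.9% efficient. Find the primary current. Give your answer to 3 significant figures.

P_in = P_out/η = 31.1/0.949 = 32.771 W.
I_p = P_in/V_p = 32.771/230 = 0.142 A.

I_p ≈ 0.142 A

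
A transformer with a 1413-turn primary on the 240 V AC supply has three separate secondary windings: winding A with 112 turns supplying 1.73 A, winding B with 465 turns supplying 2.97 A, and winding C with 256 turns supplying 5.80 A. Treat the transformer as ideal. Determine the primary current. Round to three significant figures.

V_A = 240 × 112/1413 = 19.023 V; V_B = 240 × 465/1413 = 78.981 V; V_C = 240 × 256/1413 = 43.482 V.
P_out = V_A I_A + V_B I_B + V_C I_C = 19.023×1.73 + 78.981×2.97 + 43.482×5.80 = 32.910 + 234.57 + 252.20 = 519.68 W.
Ideal ⇒ P_in = P_out, so I_p = P_out/V_p = 519.68/240 = 2.17 A.

I_p ≈ 2.17 A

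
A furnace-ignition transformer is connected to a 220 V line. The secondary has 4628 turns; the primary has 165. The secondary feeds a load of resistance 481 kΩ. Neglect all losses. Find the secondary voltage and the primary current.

V_s ≈ 6170 V, I_p ≈ 0.360 A

V_s = V_p × N_s/N_p = 220 × 4628/165 = 6170.7 V.
I_s = V_s/R = 6170.7/481000 = 0.012829 A.
I_p = I_s × N_s/N_p = 0.012829 × 4628/165 = 0.360 A.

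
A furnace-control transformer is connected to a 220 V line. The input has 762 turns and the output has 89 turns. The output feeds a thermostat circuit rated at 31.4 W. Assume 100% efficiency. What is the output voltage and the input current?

V_out ≈ 25.7 V, I_in ≈ 0.143 A

V_out = V_in × N_out/N_in = 220 × 89/762 = 25.696 V.
I_out = P/V_out = 31.4/25.696 = 1.2220 A.
I_in = I_out × N_out/N_in = 1.2220 × 89/762 = 0.143 A.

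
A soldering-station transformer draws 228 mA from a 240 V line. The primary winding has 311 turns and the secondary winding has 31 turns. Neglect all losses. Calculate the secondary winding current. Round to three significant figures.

I_s/I_p = N_p/N_s, so I_s = 0.228 × 311/31 = 2.29 A.

I_s ≈ 2.29 A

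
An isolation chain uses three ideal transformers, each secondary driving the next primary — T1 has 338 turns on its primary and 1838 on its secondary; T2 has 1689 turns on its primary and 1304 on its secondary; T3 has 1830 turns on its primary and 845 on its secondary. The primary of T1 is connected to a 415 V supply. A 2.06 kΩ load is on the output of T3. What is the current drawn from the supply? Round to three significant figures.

After T1: V = 415.00 × 1838/338 = 2256.7 V.
After T2: V = 2256.7 × 1304/1689 = 1742.3 V.
After T3: V = 1742.3 × 845/1830 = 804.51 V.
I_load = 804.51/2060 = 0.39054 A, so P_out = 804.51 × 0.39054 = 314.19 W.
All ideal ⇒ P_in = P_out, so I_supply = 314.19/415 = 0.757 A.

I_supply ≈ 0.757 A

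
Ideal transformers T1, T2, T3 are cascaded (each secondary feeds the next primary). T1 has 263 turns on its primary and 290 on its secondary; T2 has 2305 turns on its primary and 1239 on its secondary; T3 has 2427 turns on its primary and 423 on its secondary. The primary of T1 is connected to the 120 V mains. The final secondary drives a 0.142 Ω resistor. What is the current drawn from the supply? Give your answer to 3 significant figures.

Secondary of T1: V = 120.00 × 290/263 = 132.32 V.
Secondary of T2: V = 132.32 × 1239/2305 = 71.125 V.
Secondary of T3: V = 71.125 × 423/2427 = 12.396 V.
I_load = 12.396/0.142 = 87.298 A, so P_out = 12.396 × 87.298 = 1082.2 W.
All ideal ⇒ P_in = P_out, so I_supply = 1082.2/120 = 9.02 A.

I_supply ≈ 9.02 A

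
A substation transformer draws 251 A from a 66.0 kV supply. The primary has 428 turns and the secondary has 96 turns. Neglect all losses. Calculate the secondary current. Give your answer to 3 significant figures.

I_s ≈ 1120 A

I_s/I_p = N_p/N_s, so I_s = 251 × 428/96 = 1120 A.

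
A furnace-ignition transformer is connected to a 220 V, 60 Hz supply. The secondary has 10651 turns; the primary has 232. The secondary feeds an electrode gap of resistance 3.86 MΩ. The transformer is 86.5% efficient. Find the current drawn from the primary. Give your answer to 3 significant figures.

V_s = 220 × 10651/232 = 10100 V.
I_s = V_s/R = 10100/(3.86×10^6) = 0.0026166 A.
P_out = V_s I_s = 10100 × 0.0026166 = 26.428 W.
P_in = P_out/η = 26.428/0.865 = 30.552 W.
I_p = P_in/V_p = 30.552/220 = 0.139 A.

I_p ≈ 0.139 A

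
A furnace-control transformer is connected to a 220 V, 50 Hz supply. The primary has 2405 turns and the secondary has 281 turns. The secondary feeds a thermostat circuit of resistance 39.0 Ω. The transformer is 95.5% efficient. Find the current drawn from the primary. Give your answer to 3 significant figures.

I_p ≈ 0.0806 A

V_s = 220 × 281/2405 = 25.705 V.
I_s = V_s/R = 25.705/39.0 = 0.65910 A.
P_out = V_s I_s = 25.705 × 0.65910 = 16.942 W.
P_in = P_out/η = 16.942/0.955 = 17.740 W.
I_p = P_in/V_p = 17.740/220 = 0.0806 A.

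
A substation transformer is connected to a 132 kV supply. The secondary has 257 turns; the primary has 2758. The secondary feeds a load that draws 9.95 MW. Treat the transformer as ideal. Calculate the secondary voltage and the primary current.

V_s = V_p × N_s/N_p = 132000 × 257/2758 = 12300 V.
I_s = P/V_s = 9.95×10^6/12300 = 808.93 A.
I_p = I_s × N_s/N_p = 808.93 × 257/2758 = 75.4 A.

V_s ≈ 12300 V, I_p ≈ 75.4 A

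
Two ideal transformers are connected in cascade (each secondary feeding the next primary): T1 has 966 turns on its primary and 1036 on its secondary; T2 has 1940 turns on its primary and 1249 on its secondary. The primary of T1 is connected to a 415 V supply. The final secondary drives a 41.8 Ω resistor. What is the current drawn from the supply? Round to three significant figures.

After T1: V = 415.00 × 1036/966 = 445.07 V.
After T2: V = 445.07 × 1249/1940 = 286.54 V.
I_load = 286.54/41.8 = 6.8551 A, so P_out = 286.54 × 6.8551 = 1964.3 W.
All ideal ⇒ P_in = P_out, so I_supply = 1964.3/415 = 4.73 A.

I_supply ≈ 4.73 A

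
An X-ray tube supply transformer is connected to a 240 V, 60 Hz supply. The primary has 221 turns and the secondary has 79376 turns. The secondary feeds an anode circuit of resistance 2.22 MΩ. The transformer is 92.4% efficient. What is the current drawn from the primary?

I_p ≈ 15.1 A

V_s = 240 × 79376/221 = 86200 V.
I_s = V_s/R = 86200/(2.22×10^6) = 0.038829 A.
P_out = V_s I_s = 86200 × 0.038829 = 3347.1 W.
P_in = P_out/η = 3347.1/0.924 = 3622.4 W.
I_p = P_in/V_p = 3622.4/240 = 15.1 A.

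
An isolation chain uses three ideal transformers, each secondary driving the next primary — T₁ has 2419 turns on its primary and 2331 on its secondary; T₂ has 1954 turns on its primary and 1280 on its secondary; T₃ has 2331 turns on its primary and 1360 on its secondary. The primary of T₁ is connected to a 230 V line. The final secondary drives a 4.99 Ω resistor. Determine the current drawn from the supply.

I_supply ≈ 6.25 A

After T₁: V = 230.00 × 2331/2419 = 221.63 V.
After T₂: V = 221.63 × 1280/1954 = 145.18 V.
After T₃: V = 145.18 × 1360/2331 = 84.706 V.
I_load = 84.706/4.99 = 16.975 A, so P_out = 84.706 × 16.975 = 1437.9 W.
All ideal ⇒ P_in = P_out, so I_supply = 1437.9/230 = 6.25 A.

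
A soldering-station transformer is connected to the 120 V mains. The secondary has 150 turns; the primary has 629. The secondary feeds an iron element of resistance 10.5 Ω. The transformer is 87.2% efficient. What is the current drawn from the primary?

I_p ≈ 0.745 A

V_s = 120 × 150/629 = 28.617 V.
I_s = V_s/R = 28.617/10.5 = 2.7254 A.
P_out = V_s I_s = 28.617 × 2.7254 = 77.993 W.
P_in = P_out/η = 77.993/0.872 = 89.441 W.
I_p = P_in/V_p = 89.441/120 = 0.745 A.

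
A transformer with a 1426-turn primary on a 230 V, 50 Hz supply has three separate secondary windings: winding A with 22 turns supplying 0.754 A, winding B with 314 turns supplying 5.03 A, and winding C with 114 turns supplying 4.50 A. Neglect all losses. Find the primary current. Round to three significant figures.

I_p ≈ 1.48 A

V_A = 230 × 22/1426 = 3.5484 V; V_B = 230 × 314/1426 = 50.645 V; V_C = 230 × 114/1426 = 18.387 V.
P_out = V_A I_A + V_B I_B + V_C I_C = 3.5484×0.754 + 50.645×5.03 + 18.387×4.50 = 2.6755 + 254.75 + 82.742 = 340.16 W.
Ideal ⇒ P_in = P_out, so I_p = P_out/V_p = 340.16/230 = 1.48 A.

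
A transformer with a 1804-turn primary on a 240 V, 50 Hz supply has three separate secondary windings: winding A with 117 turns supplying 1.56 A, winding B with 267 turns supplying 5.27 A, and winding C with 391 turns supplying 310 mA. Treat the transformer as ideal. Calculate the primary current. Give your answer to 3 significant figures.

V_A = 240 × 117/1804 = 15.565 V; V_B = 240 × 267/1804 = 35.521 V; V_C = 240 × 391/1804 = 52.018 V.
P_out = V_A I_A + V_B I_B + V_C I_C = 15.565×1.56 + 35.521×5.27 + 52.018×0.310 = 24.282 + 187.20 + 16.125 = 227.60 W.
Ideal ⇒ P_in = P_out, so I_p = P_out/V_p = 227.60/240 = 0.948 A.

I_p ≈ 0.948 A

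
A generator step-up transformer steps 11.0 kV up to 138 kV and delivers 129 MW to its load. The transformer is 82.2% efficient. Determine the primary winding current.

I_p ≈ 14300 A

P_in = P_out/η = 1.29×10^8/0.822 = 1.5693×10^8 W.
I_p = P_in/V_p = 1.5693×10^8/11000 = 14300 A.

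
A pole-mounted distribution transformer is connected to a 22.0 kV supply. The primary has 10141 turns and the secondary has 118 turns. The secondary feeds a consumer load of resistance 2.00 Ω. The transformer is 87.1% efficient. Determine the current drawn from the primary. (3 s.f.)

V_s = 22000 × 118/10141 = 255.99 V.
I_s = V_s/R = 255.99/2.00 = 128.00 A.
P_out = V_s I_s = 255.99 × 128.00 = 32766 W.
P_in = P_out/η = 32766/0.871 = 37618 W.
I_p = P_in/V_p = 37618/22000 = 1.71 A.

I_p ≈ 1.71 A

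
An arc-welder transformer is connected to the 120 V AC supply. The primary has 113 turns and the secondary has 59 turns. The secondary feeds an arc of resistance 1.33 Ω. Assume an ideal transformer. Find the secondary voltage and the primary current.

V_s = V_p × N_s/N_p = 120 × 59/113 = 62.655 V.
I_s = V_s/R = 62.655/1.33 = 47.109 A.
I_p = I_s × N_s/N_p = 47.109 × 59/113 = 24.6 A.

V_s ≈ 62.7 V, I_p ≈ 24.6 A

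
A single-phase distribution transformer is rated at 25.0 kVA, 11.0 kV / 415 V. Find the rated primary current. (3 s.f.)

I_p = S/V_p = 25000/11000 = 2.27 A.

I_p ≈ 2.27 A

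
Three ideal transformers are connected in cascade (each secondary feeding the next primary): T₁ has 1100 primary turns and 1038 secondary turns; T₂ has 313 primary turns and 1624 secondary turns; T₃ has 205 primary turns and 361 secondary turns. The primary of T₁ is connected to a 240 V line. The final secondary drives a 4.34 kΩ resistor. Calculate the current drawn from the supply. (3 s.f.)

After T₁: V = 240.00 × 1038/1100 = 226.47 V.
After T₂: V = 226.47 × 1624/313 = 1175.1 V.
After T₃: V = 1175.1 × 361/205 = 2069.2 V.
I_load = 2069.2/4340 = 0.47678 A, so P_out = 2069.2 × 0.47678 = 986.58 W.
All ideal ⇒ P_in = P_out, so I_supply = 986.58/240 = 4.11 A.

I_supply ≈ 4.11 A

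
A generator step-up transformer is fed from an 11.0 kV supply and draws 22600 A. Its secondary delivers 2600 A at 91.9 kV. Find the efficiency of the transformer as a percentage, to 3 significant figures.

η ≈ 96.1%

P_in = 11000 × 22600 = 2.48600×10^8 W.
P_out = 91900 × 2600 = 2.38940×10^8 W.
η = P_out/P_in = 2.38940×10^8/(2.48600×10^8) = 0.961.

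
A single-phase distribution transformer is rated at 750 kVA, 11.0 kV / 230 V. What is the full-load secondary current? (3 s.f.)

I_s = S/V_s = 750000/230 = 3260 A.

I_s ≈ 3260 A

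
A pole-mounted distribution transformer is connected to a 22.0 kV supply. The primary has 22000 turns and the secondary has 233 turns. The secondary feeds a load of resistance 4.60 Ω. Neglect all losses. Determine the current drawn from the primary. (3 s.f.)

V_s = V_p × N_s/N_p = 22000 × 233/22000 = 233.00 V.
I_s = V_s/R = 233.00/4.60 = 50.652 A.
For an ideal transformer I_p N_p = I_s N_s, so I_p = 50.652 × 233/22000 = 0.536 A.

I_p ≈ 0.536 A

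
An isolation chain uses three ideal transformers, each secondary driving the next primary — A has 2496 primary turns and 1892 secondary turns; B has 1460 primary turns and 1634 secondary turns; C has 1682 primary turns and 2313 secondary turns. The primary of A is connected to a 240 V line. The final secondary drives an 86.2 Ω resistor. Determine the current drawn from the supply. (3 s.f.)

After A: V = 240.00 × 1892/2496 = 181.92 V.
After B: V = 181.92 × 1634/1460 = 203.60 V.
After C: V = 203.60 × 2313/1682 = 279.99 V.
I_load = 279.99/86.2 = 3.2481 A, so P_out = 279.99 × 3.2481 = 909.42 W.
All ideal ⇒ P_in = P_out, so I_supply = 909.42/240 = 3.79 A.

I_supply ≈ 3.79 A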